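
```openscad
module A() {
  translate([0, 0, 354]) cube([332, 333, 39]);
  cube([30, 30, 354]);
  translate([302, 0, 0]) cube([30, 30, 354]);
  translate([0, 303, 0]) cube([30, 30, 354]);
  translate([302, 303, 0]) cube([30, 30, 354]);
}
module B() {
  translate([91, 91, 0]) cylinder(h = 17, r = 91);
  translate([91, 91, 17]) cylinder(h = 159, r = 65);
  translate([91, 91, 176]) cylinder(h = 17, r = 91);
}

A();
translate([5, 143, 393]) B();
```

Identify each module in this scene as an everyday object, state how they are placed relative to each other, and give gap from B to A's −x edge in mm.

A is a stool. B is a spool. The spool is on top of the stool. The gap from the spool to the stool's −x edge is 5 mm.

The spool's min-x is at 5; the stool's min-x is 0; gap = 5 mm.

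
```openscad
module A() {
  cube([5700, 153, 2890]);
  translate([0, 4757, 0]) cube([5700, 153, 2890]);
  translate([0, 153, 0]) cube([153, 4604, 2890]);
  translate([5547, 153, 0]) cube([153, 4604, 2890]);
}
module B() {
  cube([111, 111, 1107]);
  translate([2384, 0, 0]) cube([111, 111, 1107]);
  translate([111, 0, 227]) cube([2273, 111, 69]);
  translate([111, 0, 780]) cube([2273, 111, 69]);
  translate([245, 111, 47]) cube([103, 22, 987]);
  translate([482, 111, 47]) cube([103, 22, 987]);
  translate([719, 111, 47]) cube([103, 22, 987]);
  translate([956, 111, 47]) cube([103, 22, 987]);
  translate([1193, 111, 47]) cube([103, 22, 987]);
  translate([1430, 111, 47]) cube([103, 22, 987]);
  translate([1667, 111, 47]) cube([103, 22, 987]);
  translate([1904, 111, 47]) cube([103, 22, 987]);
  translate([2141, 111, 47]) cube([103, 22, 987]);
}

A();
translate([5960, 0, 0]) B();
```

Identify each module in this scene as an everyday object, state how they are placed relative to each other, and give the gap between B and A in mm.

A is a house frame. B is a fence section. The fence section is on the floor beside the house frame on its +x side. The gap between the fence section and the house frame is 260 mm.

The fence section's nearest face is 260 mm from the house frame's +x face.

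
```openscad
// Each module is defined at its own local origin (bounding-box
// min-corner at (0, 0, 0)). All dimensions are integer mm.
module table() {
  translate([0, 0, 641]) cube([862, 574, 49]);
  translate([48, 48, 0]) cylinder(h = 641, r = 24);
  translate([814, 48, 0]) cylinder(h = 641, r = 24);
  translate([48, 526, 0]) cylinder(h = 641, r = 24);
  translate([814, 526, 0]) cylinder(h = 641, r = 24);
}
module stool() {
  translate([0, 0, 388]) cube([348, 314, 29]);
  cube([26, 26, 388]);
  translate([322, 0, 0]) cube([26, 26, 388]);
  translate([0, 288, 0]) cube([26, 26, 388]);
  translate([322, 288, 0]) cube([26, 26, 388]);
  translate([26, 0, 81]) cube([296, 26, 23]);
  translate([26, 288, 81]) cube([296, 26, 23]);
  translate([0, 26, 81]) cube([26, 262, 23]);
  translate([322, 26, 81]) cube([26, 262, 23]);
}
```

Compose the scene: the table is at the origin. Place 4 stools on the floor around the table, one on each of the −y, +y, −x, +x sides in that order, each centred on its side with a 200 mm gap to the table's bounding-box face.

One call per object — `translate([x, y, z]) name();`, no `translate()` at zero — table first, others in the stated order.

table();
translate([257, -514, 0]) stool();
translate([257, 774, 0]) stool();
translate([-548, 130, 0]) stool();
translate([1062, 130, 0]) stool();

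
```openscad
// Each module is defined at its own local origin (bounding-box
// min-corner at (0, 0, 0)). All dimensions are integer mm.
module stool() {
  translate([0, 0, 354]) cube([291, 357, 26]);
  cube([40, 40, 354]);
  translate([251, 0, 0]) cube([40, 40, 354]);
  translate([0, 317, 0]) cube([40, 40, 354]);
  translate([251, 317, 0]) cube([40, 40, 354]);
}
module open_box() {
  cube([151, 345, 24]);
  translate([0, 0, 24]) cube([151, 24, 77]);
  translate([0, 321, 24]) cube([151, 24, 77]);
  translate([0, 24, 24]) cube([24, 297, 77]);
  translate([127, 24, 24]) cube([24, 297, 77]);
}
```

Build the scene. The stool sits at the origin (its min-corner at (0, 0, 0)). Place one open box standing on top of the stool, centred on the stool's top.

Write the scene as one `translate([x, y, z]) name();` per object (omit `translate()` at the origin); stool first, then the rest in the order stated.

stool();
translate([70, 6, 380]) open_box();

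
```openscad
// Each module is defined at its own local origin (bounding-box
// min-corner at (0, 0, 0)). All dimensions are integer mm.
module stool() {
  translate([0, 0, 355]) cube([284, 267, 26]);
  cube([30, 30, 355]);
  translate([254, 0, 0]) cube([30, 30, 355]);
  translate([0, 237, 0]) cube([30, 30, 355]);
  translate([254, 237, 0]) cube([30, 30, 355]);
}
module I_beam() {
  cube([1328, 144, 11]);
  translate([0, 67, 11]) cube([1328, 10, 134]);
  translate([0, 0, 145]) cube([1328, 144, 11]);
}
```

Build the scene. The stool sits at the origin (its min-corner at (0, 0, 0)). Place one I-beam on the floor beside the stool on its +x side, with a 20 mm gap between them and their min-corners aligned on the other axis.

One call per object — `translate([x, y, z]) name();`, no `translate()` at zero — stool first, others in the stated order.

stool();
translate([304, 0, 0]) I_beam();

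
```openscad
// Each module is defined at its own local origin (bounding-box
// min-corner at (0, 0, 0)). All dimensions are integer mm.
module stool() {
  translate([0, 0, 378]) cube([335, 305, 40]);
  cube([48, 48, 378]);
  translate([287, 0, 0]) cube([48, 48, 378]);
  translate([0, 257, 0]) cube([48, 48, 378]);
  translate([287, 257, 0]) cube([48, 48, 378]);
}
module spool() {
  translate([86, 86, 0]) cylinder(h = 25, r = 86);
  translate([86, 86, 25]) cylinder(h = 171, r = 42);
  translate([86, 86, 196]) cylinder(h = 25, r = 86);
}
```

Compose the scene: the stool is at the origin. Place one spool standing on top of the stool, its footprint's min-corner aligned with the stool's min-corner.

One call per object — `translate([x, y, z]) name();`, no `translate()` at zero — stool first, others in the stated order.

stool();
translate([0, 0, 418]) spool();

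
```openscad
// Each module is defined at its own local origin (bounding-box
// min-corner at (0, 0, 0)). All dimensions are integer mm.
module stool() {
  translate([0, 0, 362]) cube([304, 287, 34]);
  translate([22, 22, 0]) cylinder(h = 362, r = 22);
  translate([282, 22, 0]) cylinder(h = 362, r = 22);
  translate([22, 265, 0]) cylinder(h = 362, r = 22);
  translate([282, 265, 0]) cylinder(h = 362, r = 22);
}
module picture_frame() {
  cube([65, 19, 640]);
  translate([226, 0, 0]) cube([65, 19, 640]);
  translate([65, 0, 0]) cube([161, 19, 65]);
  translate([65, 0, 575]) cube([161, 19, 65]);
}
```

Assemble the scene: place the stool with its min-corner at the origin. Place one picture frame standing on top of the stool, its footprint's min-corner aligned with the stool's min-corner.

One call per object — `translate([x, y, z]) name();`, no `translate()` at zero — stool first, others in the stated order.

stool();
translate([0, 0, 396]) picture_frame();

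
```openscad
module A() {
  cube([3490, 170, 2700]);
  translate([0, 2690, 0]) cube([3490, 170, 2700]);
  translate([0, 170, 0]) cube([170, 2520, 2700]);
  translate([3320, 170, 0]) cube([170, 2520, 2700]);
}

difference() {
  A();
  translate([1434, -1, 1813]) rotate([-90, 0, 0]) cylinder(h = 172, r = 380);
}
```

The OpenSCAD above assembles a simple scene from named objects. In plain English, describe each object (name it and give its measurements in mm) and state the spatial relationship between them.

A is a box-shaped house frame (walls only): outside footprint 3490×2860 mm, wall height 2700 mm, wall thickness 170 mm. The two y-facing walls run the full x-width; the two x-facing walls fit between the inner faces of the y-facing walls.

The house frame has a circular hole of radius 380 mm through its front wall, centred at (x = 1434, z = 1813).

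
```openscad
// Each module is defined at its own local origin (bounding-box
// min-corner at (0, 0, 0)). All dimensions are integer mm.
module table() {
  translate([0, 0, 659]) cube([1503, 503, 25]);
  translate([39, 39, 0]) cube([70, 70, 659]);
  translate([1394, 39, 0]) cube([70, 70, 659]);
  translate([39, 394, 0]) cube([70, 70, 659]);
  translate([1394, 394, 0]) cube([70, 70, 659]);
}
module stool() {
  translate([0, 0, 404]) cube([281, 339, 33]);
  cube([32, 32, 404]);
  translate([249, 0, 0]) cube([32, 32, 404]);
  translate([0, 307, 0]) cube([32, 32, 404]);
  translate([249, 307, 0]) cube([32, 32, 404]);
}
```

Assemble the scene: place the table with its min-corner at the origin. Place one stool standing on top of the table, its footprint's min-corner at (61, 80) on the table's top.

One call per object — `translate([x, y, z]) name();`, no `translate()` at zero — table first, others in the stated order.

table();
translate([61, 80, 684]) stool();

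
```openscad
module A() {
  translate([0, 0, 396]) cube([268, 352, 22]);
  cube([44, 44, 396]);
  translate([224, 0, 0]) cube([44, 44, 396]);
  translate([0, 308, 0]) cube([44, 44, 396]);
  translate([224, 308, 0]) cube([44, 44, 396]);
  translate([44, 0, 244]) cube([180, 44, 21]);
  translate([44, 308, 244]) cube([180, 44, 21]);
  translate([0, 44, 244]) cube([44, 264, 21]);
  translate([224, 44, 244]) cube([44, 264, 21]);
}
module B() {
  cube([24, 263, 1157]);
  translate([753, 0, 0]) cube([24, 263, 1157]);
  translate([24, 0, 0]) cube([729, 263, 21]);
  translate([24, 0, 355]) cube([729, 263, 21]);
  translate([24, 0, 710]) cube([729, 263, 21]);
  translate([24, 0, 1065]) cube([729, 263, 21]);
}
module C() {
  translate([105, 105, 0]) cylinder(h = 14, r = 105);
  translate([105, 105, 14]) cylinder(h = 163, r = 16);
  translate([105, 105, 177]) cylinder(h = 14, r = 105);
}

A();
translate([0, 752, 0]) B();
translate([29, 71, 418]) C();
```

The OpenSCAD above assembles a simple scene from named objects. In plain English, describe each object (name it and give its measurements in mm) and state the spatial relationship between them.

A is a four-legged stool. The seat is 268×352 mm, 22 mm thick, top at z = 418 mm. It stands on four square legs, each 44×44 mm in cross-section, from z = 0 to the seat underside, each flush with a corner of the seat. Four stretchers, 44 mm wide and 21 mm tall, connect adjacent legs with their undersides at z = 244 mm, each running between the inner faces of the legs it joins and aligned with the legs' outer faces on the other axis.

B is an open bookshelf. Two side panels, each 24 mm thick, 263 mm deep and 1157 mm tall, stand 777 mm apart (outside-to-outside). Between them sit 4 shelves, each 21 mm thick and 263 mm deep, spanning the full gap between the sides. The bottom shelf rests on the floor (its underside at z = 0) and the clear gap between one shelf's top and the next shelf's underside is 334 mm.

C is a spool: two coaxial disc flanges of radius 105 mm and thickness 14 mm, joined by a core cylinder of radius 16 mm and height 163 mm. The lower flange rests on z = 0 and the three cylinders share a vertical axis.

The bookshelf is on the floor beside the stool on its +y side. The spool is on top of the stool, centred.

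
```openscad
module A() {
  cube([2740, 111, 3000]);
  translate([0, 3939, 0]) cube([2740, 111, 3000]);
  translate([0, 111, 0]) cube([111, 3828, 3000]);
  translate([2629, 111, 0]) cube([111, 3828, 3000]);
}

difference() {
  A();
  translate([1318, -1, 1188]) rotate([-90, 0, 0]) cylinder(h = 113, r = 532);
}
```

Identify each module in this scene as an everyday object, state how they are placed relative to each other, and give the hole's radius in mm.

A is a house frame. The house frame has a circular hole through its front wall. The hole's radius is 532 mm.

The subtracted cylinder has r = 532 mm.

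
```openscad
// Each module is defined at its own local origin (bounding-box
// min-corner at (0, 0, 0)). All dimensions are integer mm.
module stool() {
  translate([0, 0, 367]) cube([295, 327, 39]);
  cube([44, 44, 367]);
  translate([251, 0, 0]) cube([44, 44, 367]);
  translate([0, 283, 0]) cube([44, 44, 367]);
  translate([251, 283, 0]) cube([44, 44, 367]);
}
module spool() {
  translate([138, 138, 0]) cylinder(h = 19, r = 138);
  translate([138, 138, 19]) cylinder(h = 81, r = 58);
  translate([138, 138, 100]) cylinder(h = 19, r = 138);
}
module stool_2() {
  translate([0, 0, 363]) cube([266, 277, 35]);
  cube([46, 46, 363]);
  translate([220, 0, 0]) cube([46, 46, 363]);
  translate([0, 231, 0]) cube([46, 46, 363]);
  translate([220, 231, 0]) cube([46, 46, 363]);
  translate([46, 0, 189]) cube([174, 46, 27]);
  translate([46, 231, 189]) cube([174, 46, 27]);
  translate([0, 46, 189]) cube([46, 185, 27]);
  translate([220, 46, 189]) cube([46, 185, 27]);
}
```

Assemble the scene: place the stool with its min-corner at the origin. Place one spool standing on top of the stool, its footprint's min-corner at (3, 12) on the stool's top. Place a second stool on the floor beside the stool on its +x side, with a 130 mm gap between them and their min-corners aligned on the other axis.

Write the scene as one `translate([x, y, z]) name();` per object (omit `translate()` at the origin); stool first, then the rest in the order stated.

stool();
translate([3, 12, 406]) spool();
translate([425, 0, 0]) stool_2();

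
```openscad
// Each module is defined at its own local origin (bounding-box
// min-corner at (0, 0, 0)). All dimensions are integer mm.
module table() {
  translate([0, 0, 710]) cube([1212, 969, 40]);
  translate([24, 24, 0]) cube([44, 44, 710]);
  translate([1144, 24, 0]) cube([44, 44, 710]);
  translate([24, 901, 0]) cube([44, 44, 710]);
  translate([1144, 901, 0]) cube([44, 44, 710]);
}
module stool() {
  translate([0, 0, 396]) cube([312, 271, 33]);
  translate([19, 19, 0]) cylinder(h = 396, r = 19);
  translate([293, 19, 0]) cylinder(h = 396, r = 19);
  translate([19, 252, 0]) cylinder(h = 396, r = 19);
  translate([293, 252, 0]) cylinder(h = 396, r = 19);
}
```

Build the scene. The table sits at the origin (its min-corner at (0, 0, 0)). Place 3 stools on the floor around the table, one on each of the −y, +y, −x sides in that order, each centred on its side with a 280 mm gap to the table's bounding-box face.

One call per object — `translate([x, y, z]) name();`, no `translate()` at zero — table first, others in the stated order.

table();
translate([450, -551, 0]) stool();
translate([450, 1249, 0]) stool();
translate([-592, 349, 0]) stool();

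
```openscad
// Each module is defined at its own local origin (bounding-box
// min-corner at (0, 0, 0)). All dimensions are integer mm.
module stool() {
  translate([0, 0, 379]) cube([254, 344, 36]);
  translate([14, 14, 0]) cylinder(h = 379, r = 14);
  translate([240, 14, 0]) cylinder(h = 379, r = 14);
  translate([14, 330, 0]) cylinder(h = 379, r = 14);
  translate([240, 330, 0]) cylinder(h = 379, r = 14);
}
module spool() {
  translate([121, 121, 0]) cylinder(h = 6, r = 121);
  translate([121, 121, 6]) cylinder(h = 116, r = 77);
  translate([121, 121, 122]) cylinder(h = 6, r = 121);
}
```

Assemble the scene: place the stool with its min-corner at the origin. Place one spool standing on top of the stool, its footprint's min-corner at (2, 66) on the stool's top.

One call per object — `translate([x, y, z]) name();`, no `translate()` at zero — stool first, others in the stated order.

stool();
translate([2, 66, 415]) spool();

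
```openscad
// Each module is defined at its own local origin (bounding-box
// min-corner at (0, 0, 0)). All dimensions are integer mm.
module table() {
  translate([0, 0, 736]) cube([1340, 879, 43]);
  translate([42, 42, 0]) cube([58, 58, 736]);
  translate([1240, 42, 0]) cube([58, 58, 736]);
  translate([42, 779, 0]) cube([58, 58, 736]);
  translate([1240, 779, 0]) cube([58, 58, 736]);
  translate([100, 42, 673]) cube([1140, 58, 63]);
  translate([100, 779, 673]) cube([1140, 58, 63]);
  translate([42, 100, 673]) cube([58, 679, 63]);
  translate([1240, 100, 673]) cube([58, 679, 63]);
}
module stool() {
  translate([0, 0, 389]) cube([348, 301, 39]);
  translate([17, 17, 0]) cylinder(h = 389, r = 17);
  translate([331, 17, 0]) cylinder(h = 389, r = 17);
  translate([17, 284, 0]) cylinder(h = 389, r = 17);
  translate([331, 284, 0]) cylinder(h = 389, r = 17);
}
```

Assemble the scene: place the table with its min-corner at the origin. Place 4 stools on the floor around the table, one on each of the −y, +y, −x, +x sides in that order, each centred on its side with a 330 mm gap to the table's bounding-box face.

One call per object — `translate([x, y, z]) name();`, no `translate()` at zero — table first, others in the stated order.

table();
translate([496, -631, 0]) stool();
translate([496, 1209, 0]) stool();
translate([-678, 289, 0]) stool();
translate([1670, 289, 0]) stool();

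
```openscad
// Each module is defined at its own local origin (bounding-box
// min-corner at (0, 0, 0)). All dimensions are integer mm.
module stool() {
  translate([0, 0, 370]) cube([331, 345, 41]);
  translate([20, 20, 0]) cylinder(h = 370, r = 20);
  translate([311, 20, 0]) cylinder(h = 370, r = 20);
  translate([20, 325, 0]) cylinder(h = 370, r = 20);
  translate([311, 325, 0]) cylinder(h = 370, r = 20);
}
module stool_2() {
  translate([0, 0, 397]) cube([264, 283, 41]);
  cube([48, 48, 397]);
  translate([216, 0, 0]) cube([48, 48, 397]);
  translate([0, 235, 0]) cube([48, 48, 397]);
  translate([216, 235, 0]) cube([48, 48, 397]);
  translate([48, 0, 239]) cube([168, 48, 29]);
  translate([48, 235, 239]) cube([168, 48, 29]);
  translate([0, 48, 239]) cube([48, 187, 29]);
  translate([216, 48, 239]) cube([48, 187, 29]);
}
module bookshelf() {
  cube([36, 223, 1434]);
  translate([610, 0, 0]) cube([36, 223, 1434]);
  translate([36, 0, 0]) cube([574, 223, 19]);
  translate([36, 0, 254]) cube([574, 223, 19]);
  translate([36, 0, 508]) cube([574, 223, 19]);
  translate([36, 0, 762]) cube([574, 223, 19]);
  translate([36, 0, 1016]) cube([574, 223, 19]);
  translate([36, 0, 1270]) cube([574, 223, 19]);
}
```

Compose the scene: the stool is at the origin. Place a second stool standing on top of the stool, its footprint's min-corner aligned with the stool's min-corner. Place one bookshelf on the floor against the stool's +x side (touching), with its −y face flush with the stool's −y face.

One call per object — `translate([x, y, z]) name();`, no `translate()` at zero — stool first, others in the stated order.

stool();
translate([0, 0, 411]) stool_2();
translate([331, 0, 0]) bookshelf();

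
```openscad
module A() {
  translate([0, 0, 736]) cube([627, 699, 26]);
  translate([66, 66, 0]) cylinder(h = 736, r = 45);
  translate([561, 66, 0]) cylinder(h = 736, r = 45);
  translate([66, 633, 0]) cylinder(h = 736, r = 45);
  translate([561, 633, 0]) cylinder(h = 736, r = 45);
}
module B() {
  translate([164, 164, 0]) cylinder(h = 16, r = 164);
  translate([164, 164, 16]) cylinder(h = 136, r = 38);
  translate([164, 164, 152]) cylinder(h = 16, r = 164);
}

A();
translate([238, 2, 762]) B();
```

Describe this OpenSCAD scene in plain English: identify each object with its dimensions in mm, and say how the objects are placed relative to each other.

A is a table with a 627×699 mm rectangular top, 26 mm thick, top surface at z = 762 mm, supported by four round legs of 90 mm diameter, each leg's bounding box inset 21 mm from the nearest pair of top edges, running from the floor.

B is a spool: two coaxial disc flanges of radius 164 mm and thickness 16 mm, joined by a core cylinder of radius 38 mm and height 136 mm. The lower flange rests on z = 0 and the three cylinders share a vertical axis.

The spool is on top of the table.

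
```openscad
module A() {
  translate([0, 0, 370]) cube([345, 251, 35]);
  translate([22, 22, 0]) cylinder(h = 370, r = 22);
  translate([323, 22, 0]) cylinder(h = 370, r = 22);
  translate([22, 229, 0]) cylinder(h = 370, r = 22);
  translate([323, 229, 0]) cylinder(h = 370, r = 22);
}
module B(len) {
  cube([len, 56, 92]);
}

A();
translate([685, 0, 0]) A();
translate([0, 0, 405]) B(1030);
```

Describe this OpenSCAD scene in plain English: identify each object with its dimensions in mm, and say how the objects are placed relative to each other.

A is a four-legged stool. The seat is a 345×251×35 mm slab whose top surface is at z = 405 mm; four round legs, each 44 mm in diameter, run from the floor (z = 0) to the underside of the seat, each leg's axis is inset half a diameter from the nearest pair of seat edges (so the leg's bounding box is flush with the corner).

B is a rectangular beam 1030 mm long (x), 56 mm deep (y), 92 mm thick (z).

The beam spans the tops of two stools placed 340 mm apart, resting at z = 405 mm.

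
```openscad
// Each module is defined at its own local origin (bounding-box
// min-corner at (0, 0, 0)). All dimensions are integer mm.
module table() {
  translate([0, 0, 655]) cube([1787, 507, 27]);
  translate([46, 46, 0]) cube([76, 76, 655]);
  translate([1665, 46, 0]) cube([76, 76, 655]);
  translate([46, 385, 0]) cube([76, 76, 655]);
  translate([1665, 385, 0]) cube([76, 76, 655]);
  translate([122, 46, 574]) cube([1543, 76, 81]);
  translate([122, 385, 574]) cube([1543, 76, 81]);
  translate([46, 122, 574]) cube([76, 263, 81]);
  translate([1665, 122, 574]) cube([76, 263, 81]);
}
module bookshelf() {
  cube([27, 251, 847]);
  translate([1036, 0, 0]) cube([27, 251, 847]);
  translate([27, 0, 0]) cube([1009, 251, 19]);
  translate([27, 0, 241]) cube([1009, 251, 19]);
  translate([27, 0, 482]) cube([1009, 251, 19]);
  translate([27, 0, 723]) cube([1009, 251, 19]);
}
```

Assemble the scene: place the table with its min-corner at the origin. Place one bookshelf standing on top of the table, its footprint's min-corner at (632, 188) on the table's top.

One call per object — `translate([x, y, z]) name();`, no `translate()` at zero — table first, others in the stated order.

table();
translate([632, 188, 682]) bookshelf();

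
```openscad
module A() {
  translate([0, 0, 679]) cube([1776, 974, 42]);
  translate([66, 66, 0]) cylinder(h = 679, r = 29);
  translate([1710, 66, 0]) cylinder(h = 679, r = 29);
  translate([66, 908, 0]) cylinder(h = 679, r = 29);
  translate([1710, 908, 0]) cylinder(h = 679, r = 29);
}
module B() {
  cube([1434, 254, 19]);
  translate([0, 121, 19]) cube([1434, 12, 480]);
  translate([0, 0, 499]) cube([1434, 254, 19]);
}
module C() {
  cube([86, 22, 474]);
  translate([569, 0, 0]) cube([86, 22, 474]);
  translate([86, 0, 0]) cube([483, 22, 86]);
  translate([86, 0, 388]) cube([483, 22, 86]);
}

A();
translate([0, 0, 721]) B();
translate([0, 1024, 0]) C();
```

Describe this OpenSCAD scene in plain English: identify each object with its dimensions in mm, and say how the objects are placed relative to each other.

A is a table: top 1776 mm (x) × 974 mm (y), 42 mm thick, upper face at z = 721 mm, on four round legs of 58 mm diameter, each leg's bounding box inset 37 mm from the nearest pair of top edges, running from z = 0 to the bottom of the top.

B is an I-beam lying along x, 1434 mm long. Overall section height 518 mm. Two flanges 254 mm wide (y) and 19 mm thick, one on the floor and one at the top; a web 12 mm thick runs between them, centred on the flange width.

C is a rectangular picture frame lying in the x–z plane (depth along y). The opening is 483 mm wide (x) by 302 mm tall (z), surrounded by a border 86 mm wide on all four sides. The frame is 22 mm deep and is made of two full-height vertical stiles with two horizontal rails fitted between them.

The I-beam is on top of the table. The picture frame is on the floor beside the table on its +y side.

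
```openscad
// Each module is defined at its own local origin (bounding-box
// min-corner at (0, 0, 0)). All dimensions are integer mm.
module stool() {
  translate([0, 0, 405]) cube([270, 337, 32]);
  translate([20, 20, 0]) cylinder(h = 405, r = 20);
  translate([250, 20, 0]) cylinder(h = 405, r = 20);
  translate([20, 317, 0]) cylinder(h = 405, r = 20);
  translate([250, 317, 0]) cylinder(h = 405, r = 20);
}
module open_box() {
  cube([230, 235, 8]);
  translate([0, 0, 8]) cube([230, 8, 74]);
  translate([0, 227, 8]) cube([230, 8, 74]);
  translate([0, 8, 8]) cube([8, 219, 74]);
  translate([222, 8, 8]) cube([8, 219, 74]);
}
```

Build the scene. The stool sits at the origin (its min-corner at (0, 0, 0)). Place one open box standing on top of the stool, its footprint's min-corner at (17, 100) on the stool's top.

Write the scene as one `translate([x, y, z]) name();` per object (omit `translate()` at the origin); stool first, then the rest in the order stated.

stool();
translate([17, 100, 437]) open_box();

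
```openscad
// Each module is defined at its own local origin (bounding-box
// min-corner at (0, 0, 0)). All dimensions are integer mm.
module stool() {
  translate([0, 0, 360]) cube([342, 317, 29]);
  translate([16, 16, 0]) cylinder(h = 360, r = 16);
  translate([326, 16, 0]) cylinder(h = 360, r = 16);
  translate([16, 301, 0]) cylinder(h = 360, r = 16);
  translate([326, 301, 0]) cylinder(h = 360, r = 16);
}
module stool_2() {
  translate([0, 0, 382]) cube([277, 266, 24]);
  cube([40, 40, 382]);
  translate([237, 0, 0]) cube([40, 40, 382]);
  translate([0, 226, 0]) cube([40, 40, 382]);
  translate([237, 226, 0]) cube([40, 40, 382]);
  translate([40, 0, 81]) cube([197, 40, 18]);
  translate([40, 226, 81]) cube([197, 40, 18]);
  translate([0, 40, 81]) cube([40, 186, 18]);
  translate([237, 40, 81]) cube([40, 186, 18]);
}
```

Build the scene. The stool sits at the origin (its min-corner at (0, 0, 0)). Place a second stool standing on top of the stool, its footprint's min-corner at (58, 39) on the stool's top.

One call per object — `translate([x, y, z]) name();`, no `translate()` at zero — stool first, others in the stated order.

stool();
translate([58, 39, 389]) stool_2();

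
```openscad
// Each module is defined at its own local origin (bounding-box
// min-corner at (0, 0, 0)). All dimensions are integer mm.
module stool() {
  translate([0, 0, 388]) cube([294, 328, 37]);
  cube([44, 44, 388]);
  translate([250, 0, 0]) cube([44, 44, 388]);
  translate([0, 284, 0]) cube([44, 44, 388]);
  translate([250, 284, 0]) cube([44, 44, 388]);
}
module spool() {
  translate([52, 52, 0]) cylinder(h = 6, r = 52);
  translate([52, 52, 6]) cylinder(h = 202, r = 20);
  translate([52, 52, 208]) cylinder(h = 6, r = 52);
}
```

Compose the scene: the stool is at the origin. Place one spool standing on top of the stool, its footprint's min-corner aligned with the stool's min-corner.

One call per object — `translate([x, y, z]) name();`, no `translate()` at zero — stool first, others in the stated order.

stool();
translate([0, 0, 425]) spool();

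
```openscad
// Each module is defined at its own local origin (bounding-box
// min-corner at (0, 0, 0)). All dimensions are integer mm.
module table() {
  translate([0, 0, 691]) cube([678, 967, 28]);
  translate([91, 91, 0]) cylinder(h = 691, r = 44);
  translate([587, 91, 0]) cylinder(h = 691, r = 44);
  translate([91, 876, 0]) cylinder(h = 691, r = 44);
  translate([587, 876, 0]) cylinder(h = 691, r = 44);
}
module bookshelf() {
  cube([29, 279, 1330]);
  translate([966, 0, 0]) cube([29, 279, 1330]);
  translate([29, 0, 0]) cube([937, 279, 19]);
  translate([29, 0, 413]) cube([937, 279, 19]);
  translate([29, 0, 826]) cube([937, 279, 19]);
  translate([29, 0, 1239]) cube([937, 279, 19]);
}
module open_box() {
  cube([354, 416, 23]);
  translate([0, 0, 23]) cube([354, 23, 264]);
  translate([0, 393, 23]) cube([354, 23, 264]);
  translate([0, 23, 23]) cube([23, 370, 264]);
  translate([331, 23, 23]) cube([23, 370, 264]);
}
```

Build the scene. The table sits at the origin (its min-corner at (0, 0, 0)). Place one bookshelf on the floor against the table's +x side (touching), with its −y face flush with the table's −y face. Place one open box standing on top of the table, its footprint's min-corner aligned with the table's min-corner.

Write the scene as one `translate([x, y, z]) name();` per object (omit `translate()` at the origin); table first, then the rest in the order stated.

table();
translate([678, 0, 0]) bookshelf();
translate([0, 0, 719]) open_box();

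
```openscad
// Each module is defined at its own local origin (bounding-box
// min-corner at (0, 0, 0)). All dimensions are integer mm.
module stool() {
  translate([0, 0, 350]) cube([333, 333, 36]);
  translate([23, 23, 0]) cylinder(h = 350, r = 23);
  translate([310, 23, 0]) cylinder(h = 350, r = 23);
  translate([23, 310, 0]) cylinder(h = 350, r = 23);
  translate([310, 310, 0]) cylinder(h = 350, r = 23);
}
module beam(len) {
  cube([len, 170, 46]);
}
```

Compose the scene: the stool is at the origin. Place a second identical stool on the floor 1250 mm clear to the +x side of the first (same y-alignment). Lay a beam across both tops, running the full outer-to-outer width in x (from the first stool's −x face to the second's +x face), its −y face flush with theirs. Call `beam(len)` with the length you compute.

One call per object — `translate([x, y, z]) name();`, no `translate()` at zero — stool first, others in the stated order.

stool();
translate([1583, 0, 0]) stool();
translate([0, 0, 386]) beam(1916);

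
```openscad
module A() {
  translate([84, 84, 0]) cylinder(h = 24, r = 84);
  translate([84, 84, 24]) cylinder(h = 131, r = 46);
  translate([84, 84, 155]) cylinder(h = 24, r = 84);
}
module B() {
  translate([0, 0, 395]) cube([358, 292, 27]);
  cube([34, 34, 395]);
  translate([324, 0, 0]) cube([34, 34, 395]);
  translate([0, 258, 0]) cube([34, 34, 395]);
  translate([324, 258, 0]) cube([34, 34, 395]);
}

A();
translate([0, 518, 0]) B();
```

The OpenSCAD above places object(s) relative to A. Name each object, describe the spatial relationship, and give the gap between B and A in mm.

The stool's nearest face is 350 mm from the spool's +y face.

A is a spool. B is a stool. The stool is on the floor beside the spool on its +y side. The gap between the stool and the spool is 350 mm.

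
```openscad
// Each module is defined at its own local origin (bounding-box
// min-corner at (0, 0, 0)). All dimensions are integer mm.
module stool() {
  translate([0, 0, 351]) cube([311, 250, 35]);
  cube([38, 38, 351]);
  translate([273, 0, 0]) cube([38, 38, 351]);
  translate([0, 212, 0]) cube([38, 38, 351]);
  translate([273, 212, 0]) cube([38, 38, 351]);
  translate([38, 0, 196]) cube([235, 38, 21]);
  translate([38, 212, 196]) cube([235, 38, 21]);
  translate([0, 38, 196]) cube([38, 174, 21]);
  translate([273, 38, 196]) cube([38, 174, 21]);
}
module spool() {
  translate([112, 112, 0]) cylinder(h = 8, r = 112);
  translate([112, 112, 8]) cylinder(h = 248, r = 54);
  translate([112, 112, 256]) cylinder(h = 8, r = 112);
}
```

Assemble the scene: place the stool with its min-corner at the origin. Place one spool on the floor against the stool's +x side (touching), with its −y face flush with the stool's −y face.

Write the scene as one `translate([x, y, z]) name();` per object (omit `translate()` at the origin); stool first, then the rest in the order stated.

stool();
translate([311, 0, 0]) spool();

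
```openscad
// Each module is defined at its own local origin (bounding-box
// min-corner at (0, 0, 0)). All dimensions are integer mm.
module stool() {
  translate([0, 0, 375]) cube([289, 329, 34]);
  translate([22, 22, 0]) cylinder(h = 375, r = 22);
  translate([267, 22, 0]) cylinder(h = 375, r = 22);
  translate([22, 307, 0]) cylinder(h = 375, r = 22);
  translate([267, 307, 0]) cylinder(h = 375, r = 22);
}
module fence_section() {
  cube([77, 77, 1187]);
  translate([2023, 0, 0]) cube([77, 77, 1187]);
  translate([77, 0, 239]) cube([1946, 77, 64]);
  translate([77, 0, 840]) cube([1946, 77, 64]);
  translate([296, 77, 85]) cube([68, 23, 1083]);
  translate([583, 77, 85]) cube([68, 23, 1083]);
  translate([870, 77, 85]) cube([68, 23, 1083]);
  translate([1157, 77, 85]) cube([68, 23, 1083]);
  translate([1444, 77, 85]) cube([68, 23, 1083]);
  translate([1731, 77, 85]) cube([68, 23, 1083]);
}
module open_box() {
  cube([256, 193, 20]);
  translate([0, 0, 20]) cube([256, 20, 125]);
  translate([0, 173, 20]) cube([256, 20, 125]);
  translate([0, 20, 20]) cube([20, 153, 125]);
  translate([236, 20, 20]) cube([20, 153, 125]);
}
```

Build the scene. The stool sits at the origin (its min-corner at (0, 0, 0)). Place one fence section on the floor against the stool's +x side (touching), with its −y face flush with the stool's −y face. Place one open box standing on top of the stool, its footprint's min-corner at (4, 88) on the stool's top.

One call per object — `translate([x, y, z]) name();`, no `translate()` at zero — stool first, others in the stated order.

stool();
translate([289, 0, 0]) fence_section();
translate([4, 88, 409]) open_box();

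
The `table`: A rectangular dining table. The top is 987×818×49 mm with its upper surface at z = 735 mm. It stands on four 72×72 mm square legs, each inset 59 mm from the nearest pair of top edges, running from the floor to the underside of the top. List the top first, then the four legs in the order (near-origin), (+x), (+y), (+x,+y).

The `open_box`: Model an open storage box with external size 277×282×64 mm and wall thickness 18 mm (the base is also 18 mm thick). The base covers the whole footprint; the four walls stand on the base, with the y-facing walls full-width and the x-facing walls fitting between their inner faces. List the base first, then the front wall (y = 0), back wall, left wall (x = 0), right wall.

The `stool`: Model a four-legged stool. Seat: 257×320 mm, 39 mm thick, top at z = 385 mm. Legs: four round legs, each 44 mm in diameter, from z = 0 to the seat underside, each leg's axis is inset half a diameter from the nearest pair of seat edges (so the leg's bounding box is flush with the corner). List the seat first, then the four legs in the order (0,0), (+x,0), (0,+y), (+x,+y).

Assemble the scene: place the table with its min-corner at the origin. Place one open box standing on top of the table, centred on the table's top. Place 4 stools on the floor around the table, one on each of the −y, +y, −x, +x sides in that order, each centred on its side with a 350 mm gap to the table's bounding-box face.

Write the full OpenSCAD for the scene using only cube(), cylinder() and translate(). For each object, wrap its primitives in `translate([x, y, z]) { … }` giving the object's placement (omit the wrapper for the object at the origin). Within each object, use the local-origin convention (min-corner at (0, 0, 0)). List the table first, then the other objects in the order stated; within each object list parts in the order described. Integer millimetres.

translate([0, 0, 686]) cube([987, 818, 49]);
translate([59, 59, 0]) cube([72, 72, 686]);
translate([856, 59, 0]) cube([72, 72, 686]);
translate([59, 687, 0]) cube([72, 72, 686]);
translate([856, 687, 0]) cube([72, 72, 686]);
translate([355, 268, 735]) {
  cube([277, 282, 18]);
  translate([0, 0, 18]) cube([277, 18, 46]);
  translate([0, 264, 18]) cube([277, 18, 46]);
  translate([0, 18, 18]) cube([18, 246, 46]);
  translate([259, 18, 18]) cube([18, 246, 46]);
}
translate([365, -670, 0]) {
  translate([0, 0, 346]) cube([257, 320, 39]);
  translate([22, 22, 0]) cylinder(h = 346, r = 22);
  translate([235, 22, 0]) cylinder(h = 346, r = 22);
  translate([22, 298, 0]) cylinder(h = 346, r = 22);
  translate([235, 298, 0]) cylinder(h = 346, r = 22);
}
translate([365, 1168, 0]) {
  translate([0, 0, 346]) cube([257, 320, 39]);
  translate([22, 22, 0]) cylinder(h = 346, r = 22);
  translate([235, 22, 0]) cylinder(h = 346, r = 22);
  translate([22, 298, 0]) cylinder(h = 346, r = 22);
  translate([235, 298, 0]) cylinder(h = 346, r = 22);
}
translate([-607, 249, 0]) {
  translate([0, 0, 346]) cube([257, 320, 39]);
  translate([22, 22, 0]) cylinder(h = 346, r = 22);
  translate([235, 22, 0]) cylinder(h = 346, r = 22);
  translate([22, 298, 0]) cylinder(h = 346, r = 22);
  translate([235, 298, 0]) cylinder(h = 346, r = 22);
}
translate([1337, 249, 0]) {
  translate([0, 0, 346]) cube([257, 320, 39]);
  translate([22, 22, 0]) cylinder(h = 346, r = 22);
  translate([235, 22, 0]) cylinder(h = 346, r = 22);
  translate([22, 298, 0]) cylinder(h = 346, r = 22);
  translate([235, 298, 0]) cylinder(h = 346, r = 22);
}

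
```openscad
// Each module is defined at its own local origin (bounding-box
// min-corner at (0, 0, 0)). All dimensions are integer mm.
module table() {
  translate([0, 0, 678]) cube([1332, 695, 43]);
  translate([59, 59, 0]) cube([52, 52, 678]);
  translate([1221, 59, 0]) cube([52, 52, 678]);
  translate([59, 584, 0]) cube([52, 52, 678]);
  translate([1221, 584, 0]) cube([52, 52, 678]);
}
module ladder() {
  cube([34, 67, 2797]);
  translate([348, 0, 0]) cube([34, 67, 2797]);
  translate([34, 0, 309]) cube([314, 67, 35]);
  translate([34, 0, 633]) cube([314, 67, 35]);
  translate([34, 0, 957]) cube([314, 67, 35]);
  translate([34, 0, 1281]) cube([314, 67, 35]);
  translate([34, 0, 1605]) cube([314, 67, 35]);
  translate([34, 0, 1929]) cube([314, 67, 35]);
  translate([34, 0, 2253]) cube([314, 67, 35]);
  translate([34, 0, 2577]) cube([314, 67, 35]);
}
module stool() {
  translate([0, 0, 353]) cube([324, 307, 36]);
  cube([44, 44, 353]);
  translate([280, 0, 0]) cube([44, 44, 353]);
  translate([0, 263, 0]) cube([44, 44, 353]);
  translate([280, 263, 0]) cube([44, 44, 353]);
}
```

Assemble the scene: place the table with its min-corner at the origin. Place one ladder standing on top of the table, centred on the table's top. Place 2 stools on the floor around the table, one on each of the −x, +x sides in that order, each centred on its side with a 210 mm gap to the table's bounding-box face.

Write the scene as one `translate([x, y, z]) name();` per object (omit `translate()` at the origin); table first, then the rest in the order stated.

table();
translate([475, 314, 721]) ladder();
translate([-534, 194, 0]) stool();
translate([1542, 194, 0]) stool();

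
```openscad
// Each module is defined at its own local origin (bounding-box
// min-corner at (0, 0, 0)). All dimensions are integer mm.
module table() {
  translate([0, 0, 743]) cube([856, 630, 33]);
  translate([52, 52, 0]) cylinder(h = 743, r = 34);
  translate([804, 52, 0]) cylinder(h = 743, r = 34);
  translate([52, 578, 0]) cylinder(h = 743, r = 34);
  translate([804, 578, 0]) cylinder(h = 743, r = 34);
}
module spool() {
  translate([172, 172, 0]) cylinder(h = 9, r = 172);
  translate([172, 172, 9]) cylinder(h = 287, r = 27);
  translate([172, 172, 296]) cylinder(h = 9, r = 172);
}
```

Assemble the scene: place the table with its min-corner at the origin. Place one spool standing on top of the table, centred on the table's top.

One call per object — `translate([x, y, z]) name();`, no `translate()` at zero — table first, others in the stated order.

table();
translate([256, 143, 776]) spool();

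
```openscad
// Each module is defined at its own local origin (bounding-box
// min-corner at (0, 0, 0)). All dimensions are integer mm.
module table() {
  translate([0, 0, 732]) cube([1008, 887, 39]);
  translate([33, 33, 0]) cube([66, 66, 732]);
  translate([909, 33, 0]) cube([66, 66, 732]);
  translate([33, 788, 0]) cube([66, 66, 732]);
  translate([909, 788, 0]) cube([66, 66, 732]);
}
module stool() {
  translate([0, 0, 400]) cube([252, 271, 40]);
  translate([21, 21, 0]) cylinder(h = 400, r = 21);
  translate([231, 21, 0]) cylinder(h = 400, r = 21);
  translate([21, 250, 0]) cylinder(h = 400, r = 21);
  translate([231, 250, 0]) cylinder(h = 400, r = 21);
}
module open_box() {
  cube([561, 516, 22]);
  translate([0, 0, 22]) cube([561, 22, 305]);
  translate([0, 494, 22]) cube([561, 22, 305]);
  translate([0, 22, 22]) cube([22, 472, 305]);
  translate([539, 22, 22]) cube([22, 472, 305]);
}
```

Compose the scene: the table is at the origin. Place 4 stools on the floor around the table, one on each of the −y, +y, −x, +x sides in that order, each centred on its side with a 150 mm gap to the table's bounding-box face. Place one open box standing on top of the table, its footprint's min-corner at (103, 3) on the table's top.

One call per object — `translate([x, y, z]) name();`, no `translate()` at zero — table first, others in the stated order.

table();
translate([378, -421, 0]) stool();
translate([378, 1037, 0]) stool();
translate([-402, 308, 0]) stool();
translate([1158, 308, 0]) stool();
translate([103, 3, 771]) open_box();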